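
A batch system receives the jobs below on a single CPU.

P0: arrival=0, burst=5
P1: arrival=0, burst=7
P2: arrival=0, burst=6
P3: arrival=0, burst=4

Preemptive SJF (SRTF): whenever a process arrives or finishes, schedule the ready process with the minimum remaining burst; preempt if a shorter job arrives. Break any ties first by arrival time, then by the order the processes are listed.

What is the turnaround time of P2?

15

Gantt: | P3 0-4 | P0 4-9 | P2 9-15 | P1 15-22 |
Completion: P0=9  P1=22  P2=15  P3=4
Turnaround(P2) = completion − arrival = 15 − 0 = 15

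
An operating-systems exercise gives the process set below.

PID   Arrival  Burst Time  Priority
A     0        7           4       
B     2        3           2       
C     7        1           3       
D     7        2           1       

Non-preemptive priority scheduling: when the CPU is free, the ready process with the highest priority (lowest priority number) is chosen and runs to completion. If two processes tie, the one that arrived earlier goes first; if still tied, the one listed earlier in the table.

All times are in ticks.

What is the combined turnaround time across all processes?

25

Schedule: | A 0-7 | D 7-9 | B 9-12 | C 12-13 |
Completion: A=7  B=12  C=13  D=9
Turnaround = completion − arrival: A=7, B=10, C=6, D=2
Total turnaround = 7 + 10 + 6 + 2 = 25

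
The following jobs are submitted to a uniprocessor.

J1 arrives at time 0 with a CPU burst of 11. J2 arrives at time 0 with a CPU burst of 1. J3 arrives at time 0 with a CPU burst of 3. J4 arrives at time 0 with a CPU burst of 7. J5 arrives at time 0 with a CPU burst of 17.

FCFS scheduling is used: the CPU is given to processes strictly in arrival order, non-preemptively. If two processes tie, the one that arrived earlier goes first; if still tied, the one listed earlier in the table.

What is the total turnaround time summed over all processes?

Gantt: | J1 0-11 | J2 11-12 | J3 12-15 | J4 15-22 | J5 22-39 |
Completion: J1=11  J2=12  J3=15  J4=22  J5=39
Turnaround (C−A): J1=11  J2=12  J3=15  J4=22  J5=39
Turnaround = completion − arrival: J1=11, J2=12, J3=15, J4=22, J5=39
Total turnaround = 11 + 12 + 15 + 22 + 39 = 99

99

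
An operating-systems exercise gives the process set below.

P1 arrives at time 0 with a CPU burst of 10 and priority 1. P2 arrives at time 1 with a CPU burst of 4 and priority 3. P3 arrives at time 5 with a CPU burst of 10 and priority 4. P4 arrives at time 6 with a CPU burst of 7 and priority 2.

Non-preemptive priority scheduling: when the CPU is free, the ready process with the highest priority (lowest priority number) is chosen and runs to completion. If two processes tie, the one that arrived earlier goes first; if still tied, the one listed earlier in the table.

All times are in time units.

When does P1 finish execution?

Gantt: | P1 0-10 | P4 10-17 | P2 17-21 | P3 21-31 |
Completion: P1=10  P2=21  P3=31  P4=17

10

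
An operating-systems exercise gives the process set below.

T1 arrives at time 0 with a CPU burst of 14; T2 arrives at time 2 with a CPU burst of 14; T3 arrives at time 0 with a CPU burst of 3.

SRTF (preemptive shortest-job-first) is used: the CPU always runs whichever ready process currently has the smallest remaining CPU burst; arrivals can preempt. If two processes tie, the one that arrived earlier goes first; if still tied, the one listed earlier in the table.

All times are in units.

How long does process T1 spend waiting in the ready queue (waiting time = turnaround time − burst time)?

Gantt: | T3 0-3 | T1 3-17 | T2 17-31 |
Completion: T1=17  T2=31  T3=3
Turnaround (C−A): T1=17  T2=29  T3=3
Waiting(T1) = turnaround − burst = 17 − 14 = 3

3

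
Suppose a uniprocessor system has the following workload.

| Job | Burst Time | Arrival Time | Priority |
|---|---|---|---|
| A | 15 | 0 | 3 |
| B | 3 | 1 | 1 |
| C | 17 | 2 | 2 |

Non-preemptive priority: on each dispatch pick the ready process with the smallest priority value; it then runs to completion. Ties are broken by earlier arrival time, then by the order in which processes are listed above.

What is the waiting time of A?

Timeline: | A 0-15 | B 15-18 | C 18-35 |
Completion: A=15  B=18  C=35
Waiting(A) = turnaround − burst = 15 − 15 = 0

0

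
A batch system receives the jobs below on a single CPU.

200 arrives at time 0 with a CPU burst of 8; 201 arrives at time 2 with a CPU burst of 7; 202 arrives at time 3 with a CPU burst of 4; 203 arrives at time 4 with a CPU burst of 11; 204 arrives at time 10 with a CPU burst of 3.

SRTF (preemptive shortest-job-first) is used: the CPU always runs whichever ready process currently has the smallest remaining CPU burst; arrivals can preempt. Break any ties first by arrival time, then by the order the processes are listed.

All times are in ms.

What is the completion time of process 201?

Timeline: | 200 0-3 | 202 3-7 | 200 7-12 | 204 12-15 | 201 15-22 | 203 22-33 |
Completion: 200=12  201=22  202=7  203=33  204=15

22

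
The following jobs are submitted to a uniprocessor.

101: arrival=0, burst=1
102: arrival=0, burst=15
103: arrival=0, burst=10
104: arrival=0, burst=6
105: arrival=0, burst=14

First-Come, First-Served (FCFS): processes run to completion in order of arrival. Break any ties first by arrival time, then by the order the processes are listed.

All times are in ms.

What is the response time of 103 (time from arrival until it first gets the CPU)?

16

Gantt: | 101 0-1 | 102 1-16 | 103 16-26 | 104 26-32 | 105 32-46 |
Completion: 101=1  102=16  103=26  104=32  105=46
Turnaround (C−A): 101=1  102=16  103=26  104=32  105=46
Response(103) = first start − arrival = 16 − 0 = 16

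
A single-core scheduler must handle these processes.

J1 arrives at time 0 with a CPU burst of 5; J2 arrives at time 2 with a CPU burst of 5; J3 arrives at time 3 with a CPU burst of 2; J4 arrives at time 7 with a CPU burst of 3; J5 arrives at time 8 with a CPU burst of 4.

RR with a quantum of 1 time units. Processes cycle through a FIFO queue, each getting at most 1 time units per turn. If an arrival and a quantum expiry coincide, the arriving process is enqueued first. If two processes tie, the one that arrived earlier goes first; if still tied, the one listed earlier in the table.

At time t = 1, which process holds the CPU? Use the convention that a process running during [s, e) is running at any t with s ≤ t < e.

J1

Schedule: | J1 0-2 | J2 2-3 | J1 3-4 | J3 4-5 | J2 5-6 | J1 6-7 | J3 7-8 | J2 8-9 | J4 9-10 | J1 10-11 | J5 11-12 | J2 12-13 | J4 13-14 | J5 14-15 | J2 15-16 | J4 16-17 | J5 17-19 |
Completion: J1=11  J2=16  J3=8  J4=17  J5=19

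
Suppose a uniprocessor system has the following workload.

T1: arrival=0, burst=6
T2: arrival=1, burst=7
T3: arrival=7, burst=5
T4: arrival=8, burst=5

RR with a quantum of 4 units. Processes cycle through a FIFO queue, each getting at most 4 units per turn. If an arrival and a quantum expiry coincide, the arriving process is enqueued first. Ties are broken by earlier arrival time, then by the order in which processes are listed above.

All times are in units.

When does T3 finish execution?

22

Timeline: | T1 0-4 | T2 4-8 | T1 8-10 | T3 10-14 | T4 14-18 | T2 18-21 | T3 21-22 | T4 22-23 |
Completion: T1=10  T2=21  T3=22  T4=23
Turnaround (C−A): T1=10  T2=20  T3=15  T4=15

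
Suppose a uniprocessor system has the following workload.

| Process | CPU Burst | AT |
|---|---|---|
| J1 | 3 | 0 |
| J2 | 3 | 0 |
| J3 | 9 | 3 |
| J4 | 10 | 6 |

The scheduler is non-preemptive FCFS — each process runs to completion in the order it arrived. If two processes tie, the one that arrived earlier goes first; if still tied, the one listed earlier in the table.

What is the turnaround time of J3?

12

Gantt: | J1 0-3 | J2 3-6 | J3 6-15 | J4 15-25 |
Completion: J1=3  J2=6  J3=15  J4=25
Turnaround (C−A): J1=3  J2=6  J3=12  J4=19
Turnaround(J3) = completion − arrival = 15 − 3 = 12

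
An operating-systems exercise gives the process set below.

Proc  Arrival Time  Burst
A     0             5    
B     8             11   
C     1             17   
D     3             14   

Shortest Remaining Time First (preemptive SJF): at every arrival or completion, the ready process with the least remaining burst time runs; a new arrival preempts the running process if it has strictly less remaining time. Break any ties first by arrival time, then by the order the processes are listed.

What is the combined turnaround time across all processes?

89

Schedule: | A 0-5 | D 5-19 | B 19-30 | C 30-47 |
Completion: A=5  B=30  C=47  D=19
Turnaround (C−A): A=5  B=22  C=46  D=16
Turnaround = completion − arrival: A=5, B=22, C=46, D=16
Total turnaround = 5 + 22 + 46 + 16 = 89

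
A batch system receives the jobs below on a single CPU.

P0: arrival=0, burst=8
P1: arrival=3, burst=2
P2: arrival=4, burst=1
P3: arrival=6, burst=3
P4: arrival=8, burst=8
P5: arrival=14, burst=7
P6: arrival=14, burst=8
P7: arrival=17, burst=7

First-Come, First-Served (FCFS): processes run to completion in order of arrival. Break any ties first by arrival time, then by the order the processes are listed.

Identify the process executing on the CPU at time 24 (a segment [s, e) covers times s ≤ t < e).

P5

Timeline: | P0 0-8 | P1 8-10 | P2 10-11 | P3 11-14 | P4 14-22 | P5 22-29 | P6 29-37 | P7 37-44 |
Completion: P0=8  P1=10  P2=11  P3=14  P4=22  P5=29  P6=37  P7=44
Turnaround (C−A): P0=8  P1=7  P2=7  P3=8  P4=14  P5=15  P6=23  P7=27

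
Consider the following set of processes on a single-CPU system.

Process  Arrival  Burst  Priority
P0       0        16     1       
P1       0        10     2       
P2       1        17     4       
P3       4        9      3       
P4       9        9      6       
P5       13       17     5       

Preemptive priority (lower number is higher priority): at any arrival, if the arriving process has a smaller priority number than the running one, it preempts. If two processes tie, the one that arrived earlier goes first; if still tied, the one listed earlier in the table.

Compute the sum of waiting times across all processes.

171

Gantt: | P0 0-16 | P1 16-26 | P3 26-35 | P2 35-52 | P5 52-69 | P4 69-78 |
Completion: P0=16  P1=26  P2=52  P3=35  P4=78  P5=69
Turnaround (C−A): P0=16  P1=26  P2=51  P3=31  P4=69  P5=56
Waiting = turnaround − burst: P0=0, P1=16, P2=34, P3=22, P4=60, P5=39
Total waiting = 0 + 16 + 34 + 22 + 60 + 39 = 171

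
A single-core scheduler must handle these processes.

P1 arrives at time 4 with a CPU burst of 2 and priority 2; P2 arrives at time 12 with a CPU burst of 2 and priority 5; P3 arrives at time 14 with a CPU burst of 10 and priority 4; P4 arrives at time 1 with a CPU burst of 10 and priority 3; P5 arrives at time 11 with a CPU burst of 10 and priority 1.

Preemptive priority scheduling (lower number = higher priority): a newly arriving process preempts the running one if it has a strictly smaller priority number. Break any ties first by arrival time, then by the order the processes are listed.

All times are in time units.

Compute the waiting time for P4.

Timeline: | idle 0-1 | P4 1-4 | P1 4-6 | P4 6-11 | P5 11-21 | P4 21-23 | P3 23-33 | P2 33-35 |
Completion: P1=6  P2=35  P3=33  P4=23  P5=21
Turnaround (C−A): P1=2  P2=23  P3=19  P4=22  P5=10
Waiting(P4) = turnaround − burst = 22 − 10 = 12

12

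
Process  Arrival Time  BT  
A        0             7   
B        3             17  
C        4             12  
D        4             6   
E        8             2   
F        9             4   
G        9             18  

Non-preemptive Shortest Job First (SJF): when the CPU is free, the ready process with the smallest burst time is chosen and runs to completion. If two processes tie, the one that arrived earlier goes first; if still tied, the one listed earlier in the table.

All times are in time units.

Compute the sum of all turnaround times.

162

Schedule: | A 0-7 | D 7-13 | E 13-15 | F 15-19 | C 19-31 | B 31-48 | G 48-66 |
Completion: A=7  B=48  C=31  D=13  E=15  F=19  G=66
Turnaround = completion − arrival: A=7, B=45, C=27, D=9, E=7, F=10, G=57
Total turnaround = 7 + 45 + 27 + 9 + 7 + 10 + 57 = 162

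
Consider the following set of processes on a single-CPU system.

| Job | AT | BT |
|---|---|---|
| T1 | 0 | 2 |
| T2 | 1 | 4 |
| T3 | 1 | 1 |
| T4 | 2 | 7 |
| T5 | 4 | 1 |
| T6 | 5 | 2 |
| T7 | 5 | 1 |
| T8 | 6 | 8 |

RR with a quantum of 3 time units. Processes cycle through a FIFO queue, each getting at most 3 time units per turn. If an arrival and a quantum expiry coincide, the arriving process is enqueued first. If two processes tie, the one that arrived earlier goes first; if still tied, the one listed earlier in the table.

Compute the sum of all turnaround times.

83

Gantt: | T1 0-2 | T2 2-5 | T3 5-6 | T4 6-9 | T5 9-10 | T6 10-12 | T7 12-13 | T2 13-14 | T8 14-17 | T4 17-20 | T8 20-23 | T4 23-24 | T8 24-26 |
Completion: T1=2  T2=14  T3=6  T4=24  T5=10  T6=12  T7=13  T8=26
Turnaround (C−A): T1=2  T2=13  T3=5  T4=22  T5=6  T6=7  T7=8  T8=20
Turnaround = completion − arrival: T1=2, T2=13, T3=5, T4=22, T5=6, T6=7, T7=8, T8=20
Total turnaround = 2 + 13 + 5 + 22 + 6 + 7 + 8 + 20 = 83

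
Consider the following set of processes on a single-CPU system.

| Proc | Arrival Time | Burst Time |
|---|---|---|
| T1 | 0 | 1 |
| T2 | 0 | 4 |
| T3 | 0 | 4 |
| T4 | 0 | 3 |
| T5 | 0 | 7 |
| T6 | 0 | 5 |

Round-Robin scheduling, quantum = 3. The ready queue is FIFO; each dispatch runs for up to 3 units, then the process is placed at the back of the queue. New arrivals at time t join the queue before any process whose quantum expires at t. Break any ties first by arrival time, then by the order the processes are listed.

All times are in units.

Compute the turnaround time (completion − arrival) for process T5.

24

Timeline: | T1 0-1 | T2 1-4 | T3 4-7 | T4 7-10 | T5 10-13 | T6 13-16 | T2 16-17 | T3 17-18 | T5 18-21 | T6 21-23 | T5 23-24 |
Completion: T1=1  T2=17  T3=18  T4=10  T5=24  T6=23
Turnaround (C−A): T1=1  T2=17  T3=18  T4=10  T5=24  T6=23
Turnaround(T5) = completion − arrival = 24 − 0 = 24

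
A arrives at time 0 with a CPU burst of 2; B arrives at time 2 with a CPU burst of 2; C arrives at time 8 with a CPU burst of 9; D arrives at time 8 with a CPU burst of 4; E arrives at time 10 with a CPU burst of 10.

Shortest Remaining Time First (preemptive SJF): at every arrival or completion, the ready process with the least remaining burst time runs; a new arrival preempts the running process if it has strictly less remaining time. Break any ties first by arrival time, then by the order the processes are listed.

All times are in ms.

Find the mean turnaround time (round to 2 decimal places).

8.40

Timeline: | A 0-2 | B 2-4 | idle 4-8 | D 8-12 | C 12-21 | E 21-31 |
Completion: A=2  B=4  C=21  D=12  E=31
Turnaround (C−A): A=2  B=2  C=13  D=4  E=21
Turnaround times: A=2, B=2, C=13, D=4, E=21
Average turnaround = (2+2+13+4+21) / 5 = 42/5 = 8.40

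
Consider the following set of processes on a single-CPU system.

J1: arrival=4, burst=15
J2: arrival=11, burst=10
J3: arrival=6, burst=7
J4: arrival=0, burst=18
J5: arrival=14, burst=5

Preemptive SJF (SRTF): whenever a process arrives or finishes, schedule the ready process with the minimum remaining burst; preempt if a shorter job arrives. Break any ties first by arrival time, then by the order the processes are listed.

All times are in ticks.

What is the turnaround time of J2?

Schedule: | J4 0-6 | J3 6-13 | J2 13-14 | J5 14-19 | J2 19-28 | J4 28-40 | J1 40-55 |
Completion: J1=55  J2=28  J3=13  J4=40  J5=19
Turnaround(J2) = completion − arrival = 28 − 11 = 17

17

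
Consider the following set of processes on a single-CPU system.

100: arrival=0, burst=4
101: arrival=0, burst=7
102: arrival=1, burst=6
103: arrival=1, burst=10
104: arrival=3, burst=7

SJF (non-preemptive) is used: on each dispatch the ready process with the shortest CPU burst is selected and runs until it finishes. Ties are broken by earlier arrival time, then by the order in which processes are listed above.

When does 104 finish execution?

Timeline: | 100 0-4 | 102 4-10 | 101 10-17 | 104 17-24 | 103 24-34 |
Completion: 100=4  101=17  102=10  103=34  104=24
Turnaround (C−A): 100=4  101=17  102=9  103=33  104=21

24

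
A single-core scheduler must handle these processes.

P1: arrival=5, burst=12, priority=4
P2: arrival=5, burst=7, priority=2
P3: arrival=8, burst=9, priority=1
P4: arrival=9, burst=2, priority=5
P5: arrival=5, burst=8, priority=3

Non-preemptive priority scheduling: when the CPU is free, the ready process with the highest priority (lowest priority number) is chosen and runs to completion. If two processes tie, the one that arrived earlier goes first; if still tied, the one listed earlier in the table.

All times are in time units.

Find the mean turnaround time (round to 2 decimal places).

22.80

Timeline: | idle 0-5 | P2 5-12 | P3 12-21 | P5 21-29 | P1 29-41 | P4 41-43 |
Completion: P1=41  P2=12  P3=21  P4=43  P5=29
Turnaround times: P1=36, P2=7, P3=13, P4=34, P5=24
Average turnaround = (36+7+13+34+24) / 5 = 114/5 = 22.80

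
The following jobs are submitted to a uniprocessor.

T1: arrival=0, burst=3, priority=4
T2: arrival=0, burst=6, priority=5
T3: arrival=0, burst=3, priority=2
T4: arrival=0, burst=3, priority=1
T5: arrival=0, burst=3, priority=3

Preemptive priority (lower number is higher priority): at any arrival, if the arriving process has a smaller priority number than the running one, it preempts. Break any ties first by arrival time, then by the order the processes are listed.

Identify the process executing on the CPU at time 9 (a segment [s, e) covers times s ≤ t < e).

Gantt: | T4 0-3 | T3 3-6 | T5 6-9 | T1 9-12 | T2 12-18 |
Completion: T1=12  T2=18  T3=6  T4=3  T5=9
Turnaround (C−A): T1=12  T2=18  T3=6  T4=3  T5=9

T1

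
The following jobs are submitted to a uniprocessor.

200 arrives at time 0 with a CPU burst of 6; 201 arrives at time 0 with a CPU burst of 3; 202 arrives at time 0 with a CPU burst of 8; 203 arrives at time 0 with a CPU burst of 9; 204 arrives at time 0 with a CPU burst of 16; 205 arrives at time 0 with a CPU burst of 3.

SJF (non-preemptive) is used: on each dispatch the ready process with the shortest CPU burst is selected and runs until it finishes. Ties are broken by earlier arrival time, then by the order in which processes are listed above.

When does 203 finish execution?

29

Schedule: | 201 0-3 | 205 3-6 | 200 6-12 | 202 12-20 | 203 20-29 | 204 29-45 |
Completion: 200=12  201=3  202=20  203=29  204=45  205=6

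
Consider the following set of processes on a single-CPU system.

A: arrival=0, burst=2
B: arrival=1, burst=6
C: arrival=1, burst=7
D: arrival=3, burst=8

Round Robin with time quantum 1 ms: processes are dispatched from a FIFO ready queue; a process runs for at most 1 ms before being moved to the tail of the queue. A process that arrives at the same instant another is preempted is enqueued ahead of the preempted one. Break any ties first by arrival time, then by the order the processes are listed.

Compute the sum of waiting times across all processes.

Schedule: | A 0-1 | B 1-2 | C 2-3 | A 3-4 | B 4-5 | D 5-6 | C 6-7 | B 7-8 | D 8-9 | C 9-10 | B 10-11 | D 11-12 | C 12-13 | B 13-14 | D 14-15 | C 15-16 | B 16-17 | D 17-18 | C 18-19 | D 19-20 | C 20-21 | D 21-23 |
Completion: A=4  B=17  C=21  D=23
Turnaround (C−A): A=4  B=16  C=20  D=20
Waiting = turnaround − burst: A=2, B=10, C=13, D=12
Total waiting = 2 + 10 + 13 + 12 = 37

37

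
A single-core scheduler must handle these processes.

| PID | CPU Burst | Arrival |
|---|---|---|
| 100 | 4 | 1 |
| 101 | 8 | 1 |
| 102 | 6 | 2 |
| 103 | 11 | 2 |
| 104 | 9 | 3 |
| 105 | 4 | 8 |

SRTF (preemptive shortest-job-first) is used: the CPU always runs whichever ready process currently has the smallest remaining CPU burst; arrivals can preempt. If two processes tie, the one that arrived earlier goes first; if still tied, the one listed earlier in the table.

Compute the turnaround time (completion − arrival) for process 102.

9

Timeline: | idle 0-1 | 100 1-5 | 102 5-11 | 105 11-15 | 101 15-23 | 104 23-32 | 103 32-43 |
Completion: 100=5  101=23  102=11  103=43  104=32  105=15
Turnaround (C−A): 100=4  101=22  102=9  103=41  104=29  105=7
Turnaround(102) = completion − arrival = 11 − 2 = 9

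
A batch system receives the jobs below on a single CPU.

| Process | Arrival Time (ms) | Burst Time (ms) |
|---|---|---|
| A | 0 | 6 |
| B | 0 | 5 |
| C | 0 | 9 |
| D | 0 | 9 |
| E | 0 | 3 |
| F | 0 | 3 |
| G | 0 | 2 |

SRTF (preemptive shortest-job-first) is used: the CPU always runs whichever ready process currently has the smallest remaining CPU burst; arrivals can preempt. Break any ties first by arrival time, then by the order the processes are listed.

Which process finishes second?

Timeline: | G 0-2 | E 2-5 | F 5-8 | B 8-13 | A 13-19 | C 19-28 | D 28-37 |
Completion: A=19  B=13  C=28  D=37  E=5  F=8  G=2
Turnaround (C−A): A=19  B=13  C=28  D=37  E=5  F=8  G=2
Finish order: G → E → F → B → A → C → D

E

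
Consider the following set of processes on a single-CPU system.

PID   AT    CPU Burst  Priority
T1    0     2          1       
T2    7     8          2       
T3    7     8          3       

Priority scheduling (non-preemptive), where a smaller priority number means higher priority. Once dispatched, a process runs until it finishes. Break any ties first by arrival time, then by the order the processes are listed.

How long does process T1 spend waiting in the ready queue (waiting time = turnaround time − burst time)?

0

Schedule: | T1 0-2 | idle 2-7 | T2 7-15 | T3 15-23 |
Completion: T1=2  T2=15  T3=23
Waiting(T1) = turnaround − burst = 2 − 2 = 0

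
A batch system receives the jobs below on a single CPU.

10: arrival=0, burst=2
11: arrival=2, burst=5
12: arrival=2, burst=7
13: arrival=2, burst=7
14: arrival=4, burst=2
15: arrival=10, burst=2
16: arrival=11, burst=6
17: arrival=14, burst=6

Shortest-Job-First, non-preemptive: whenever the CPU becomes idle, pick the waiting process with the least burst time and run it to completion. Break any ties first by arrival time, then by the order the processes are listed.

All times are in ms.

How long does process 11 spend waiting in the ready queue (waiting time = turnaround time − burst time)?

0

Timeline: | 10 0-2 | 11 2-7 | 14 7-9 | 12 9-16 | 15 16-18 | 16 18-24 | 17 24-30 | 13 30-37 |
Completion: 10=2  11=7  12=16  13=37  14=9  15=18  16=24  17=30
Turnaround (C−A): 10=2  11=5  12=14  13=35  14=5  15=8  16=13  17=16
Waiting(11) = turnaround − burst = 5 − 5 = 0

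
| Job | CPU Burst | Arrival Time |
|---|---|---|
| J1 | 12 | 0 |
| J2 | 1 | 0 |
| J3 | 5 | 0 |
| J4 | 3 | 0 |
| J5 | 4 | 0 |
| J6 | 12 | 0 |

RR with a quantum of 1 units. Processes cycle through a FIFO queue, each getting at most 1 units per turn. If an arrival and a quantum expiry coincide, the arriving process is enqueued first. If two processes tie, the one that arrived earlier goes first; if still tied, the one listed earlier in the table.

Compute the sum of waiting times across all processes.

93

Timeline: | J1 0-1 | J2 1-2 | J3 2-3 | J4 3-4 | J5 4-5 | J6 5-6 | J1 6-7 | J3 7-8 | J4 8-9 | J5 9-10 | J6 10-11 | J1 11-12 | J3 12-13 | J4 13-14 | J5 14-15 | J6 15-16 | J1 16-17 | J3 17-18 | J5 18-19 | J6 19-20 | J1 20-21 | J3 21-22 | J6 22-23 | J1 23-24 | J6 24-25 | J1 25-26 | J6 26-27 | J1 27-28 | J6 28-29 | J1 29-30 | J6 30-31 | J1 31-32 | J6 32-33 | J1 33-34 | J6 34-35 | J1 35-36 | J6 36-37 |
Completion: J1=36  J2=2  J3=22  J4=14  J5=19  J6=37
Turnaround (C−A): J1=36  J2=2  J3=22  J4=14  J5=19  J6=37
Waiting = turnaround − burst: J1=24, J2=1, J3=17, J4=11, J5=15, J6=25
Total waiting = 24 + 1 + 17 + 11 + 15 + 25 = 93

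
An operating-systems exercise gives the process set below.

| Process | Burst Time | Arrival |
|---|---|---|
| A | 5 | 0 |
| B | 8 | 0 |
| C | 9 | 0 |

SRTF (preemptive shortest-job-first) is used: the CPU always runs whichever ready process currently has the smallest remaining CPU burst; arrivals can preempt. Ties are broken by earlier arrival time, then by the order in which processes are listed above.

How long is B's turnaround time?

Timeline: | A 0-5 | B 5-13 | C 13-22 |
Completion: A=5  B=13  C=22
Turnaround(B) = completion − arrival = 13 − 0 = 13

13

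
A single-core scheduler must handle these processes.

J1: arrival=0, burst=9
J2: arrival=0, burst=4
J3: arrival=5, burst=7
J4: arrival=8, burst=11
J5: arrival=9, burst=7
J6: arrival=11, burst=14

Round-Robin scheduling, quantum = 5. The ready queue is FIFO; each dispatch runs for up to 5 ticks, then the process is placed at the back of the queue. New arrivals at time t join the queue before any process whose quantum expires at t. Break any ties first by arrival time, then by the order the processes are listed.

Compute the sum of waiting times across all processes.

Timeline: | J1 0-5 | J2 5-9 | J3 9-14 | J1 14-18 | J4 18-23 | J5 23-28 | J6 28-33 | J3 33-35 | J4 35-40 | J5 40-42 | J6 42-47 | J4 47-48 | J6 48-52 |
Completion: J1=18  J2=9  J3=35  J4=48  J5=42  J6=52
Turnaround (C−A): J1=18  J2=9  J3=30  J4=40  J5=33  J6=41
Waiting = turnaround − burst: J1=9, J2=5, J3=23, J4=29, J5=26, J6=27
Total waiting = 9 + 5 + 23 + 29 + 26 + 27 = 119

119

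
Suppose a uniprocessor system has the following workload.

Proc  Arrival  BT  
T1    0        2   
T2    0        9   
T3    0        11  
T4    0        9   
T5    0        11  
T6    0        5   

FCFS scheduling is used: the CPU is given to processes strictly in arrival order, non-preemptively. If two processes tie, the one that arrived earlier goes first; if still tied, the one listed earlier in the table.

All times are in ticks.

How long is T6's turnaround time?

Schedule: | T1 0-2 | T2 2-11 | T3 11-22 | T4 22-31 | T5 31-42 | T6 42-47 |
Completion: T1=2  T2=11  T3=22  T4=31  T5=42  T6=47
Turnaround(T6) = completion − arrival = 47 − 0 = 47

47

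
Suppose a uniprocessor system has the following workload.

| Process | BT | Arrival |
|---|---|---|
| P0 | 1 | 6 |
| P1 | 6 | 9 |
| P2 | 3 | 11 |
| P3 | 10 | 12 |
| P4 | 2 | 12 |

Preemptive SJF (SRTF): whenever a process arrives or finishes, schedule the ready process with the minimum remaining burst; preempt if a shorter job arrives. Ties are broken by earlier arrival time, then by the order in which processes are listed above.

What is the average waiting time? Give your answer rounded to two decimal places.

Gantt: | idle 0-6 | P0 6-7 | idle 7-9 | P1 9-11 | P2 11-14 | P4 14-16 | P1 16-20 | P3 20-30 |
Completion: P0=7  P1=20  P2=14  P3=30  P4=16
Turnaround (C−A): P0=1  P1=11  P2=3  P3=18  P4=4
Waiting times: P0=0, P1=5, P2=0, P3=8, P4=2
Average waiting = (0+5+0+8+2) / 5 = 15/5 = 3.00

3.00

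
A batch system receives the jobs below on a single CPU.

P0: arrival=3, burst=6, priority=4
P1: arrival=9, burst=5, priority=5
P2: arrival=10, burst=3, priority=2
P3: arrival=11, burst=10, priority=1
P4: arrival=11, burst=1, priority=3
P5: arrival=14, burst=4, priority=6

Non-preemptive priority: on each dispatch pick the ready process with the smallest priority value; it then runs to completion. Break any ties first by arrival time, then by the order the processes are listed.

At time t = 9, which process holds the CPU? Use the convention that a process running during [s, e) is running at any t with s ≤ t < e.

Timeline: | idle 0-3 | P0 3-9 | P1 9-14 | P3 14-24 | P2 24-27 | P4 27-28 | P5 28-32 |
Completion: P0=9  P1=14  P2=27  P3=24  P4=28  P5=32

P1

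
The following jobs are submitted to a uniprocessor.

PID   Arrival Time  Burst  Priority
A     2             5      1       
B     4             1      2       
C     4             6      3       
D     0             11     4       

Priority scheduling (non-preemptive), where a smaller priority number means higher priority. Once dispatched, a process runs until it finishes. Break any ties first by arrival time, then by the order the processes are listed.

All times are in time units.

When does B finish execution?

Schedule: | D 0-11 | A 11-16 | B 16-17 | C 17-23 |
Completion: A=16  B=17  C=23  D=11
Turnaround (C−A): A=14  B=13  C=19  D=11

17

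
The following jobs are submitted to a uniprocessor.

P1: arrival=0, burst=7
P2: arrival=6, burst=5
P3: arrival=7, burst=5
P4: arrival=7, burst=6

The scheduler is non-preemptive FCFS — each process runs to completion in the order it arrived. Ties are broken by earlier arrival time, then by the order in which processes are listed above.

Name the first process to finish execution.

Timeline: | P1 0-7 | P2 7-12 | P3 12-17 | P4 17-23 |
Completion: P1=7  P2=12  P3=17  P4=23
Turnaround (C−A): P1=7  P2=6  P3=10  P4=16
Finish order: P1 → P2 → P3 → P4

P1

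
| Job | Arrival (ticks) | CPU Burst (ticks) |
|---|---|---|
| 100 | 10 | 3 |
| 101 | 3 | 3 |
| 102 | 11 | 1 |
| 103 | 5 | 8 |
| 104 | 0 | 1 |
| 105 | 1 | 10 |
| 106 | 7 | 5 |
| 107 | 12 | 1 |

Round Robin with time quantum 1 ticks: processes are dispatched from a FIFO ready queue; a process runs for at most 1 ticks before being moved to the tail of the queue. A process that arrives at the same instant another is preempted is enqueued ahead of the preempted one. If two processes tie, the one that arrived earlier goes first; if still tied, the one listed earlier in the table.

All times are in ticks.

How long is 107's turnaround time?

5

Gantt: | 104 0-1 | 105 1-3 | 101 3-4 | 105 4-5 | 101 5-6 | 103 6-7 | 105 7-8 | 101 8-9 | 106 9-10 | 103 10-11 | 105 11-12 | 100 12-13 | 106 13-14 | 102 14-15 | 103 15-16 | 107 16-17 | 105 17-18 | 100 18-19 | 106 19-20 | 103 20-21 | 105 21-22 | 100 22-23 | 106 23-24 | 103 24-25 | 105 25-26 | 106 26-27 | 103 27-28 | 105 28-29 | 103 29-30 | 105 30-31 | 103 31-32 |
Completion: 100=23  101=9  102=15  103=32  104=1  105=31  106=27  107=17
Turnaround(107) = completion − arrival = 17 − 12 = 5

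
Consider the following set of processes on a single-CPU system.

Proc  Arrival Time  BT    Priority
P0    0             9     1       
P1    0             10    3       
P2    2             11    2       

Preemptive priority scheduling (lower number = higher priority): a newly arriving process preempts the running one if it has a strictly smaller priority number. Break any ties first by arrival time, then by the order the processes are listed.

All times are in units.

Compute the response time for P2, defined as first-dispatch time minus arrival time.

7

Timeline: | P0 0-9 | P2 9-20 | P1 20-30 |
Completion: P0=9  P1=30  P2=20
Response(P2) = first start − arrival = 9 − 2 = 7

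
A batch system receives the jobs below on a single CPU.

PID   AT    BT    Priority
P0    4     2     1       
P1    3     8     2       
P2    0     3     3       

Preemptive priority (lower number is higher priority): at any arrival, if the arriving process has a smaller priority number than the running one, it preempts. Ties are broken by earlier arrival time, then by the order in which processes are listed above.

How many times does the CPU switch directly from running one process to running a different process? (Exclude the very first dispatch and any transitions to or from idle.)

3

Schedule: | P2 0-3 | P1 3-4 | P0 4-6 | P1 6-13 |
Completion: P0=6  P1=13  P2=3
Turnaround (C−A): P0=2  P1=10  P2=3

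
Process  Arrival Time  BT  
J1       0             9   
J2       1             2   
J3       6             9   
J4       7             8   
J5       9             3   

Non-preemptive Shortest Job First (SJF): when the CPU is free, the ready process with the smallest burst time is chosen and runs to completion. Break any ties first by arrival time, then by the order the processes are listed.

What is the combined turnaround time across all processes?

Gantt: | J1 0-9 | J2 9-11 | J5 11-14 | J4 14-22 | J3 22-31 |
Completion: J1=9  J2=11  J3=31  J4=22  J5=14
Turnaround = completion − arrival: J1=9, J2=10, J3=25, J4=15, J5=5
Total turnaround = 9 + 10 + 25 + 15 + 5 = 64

64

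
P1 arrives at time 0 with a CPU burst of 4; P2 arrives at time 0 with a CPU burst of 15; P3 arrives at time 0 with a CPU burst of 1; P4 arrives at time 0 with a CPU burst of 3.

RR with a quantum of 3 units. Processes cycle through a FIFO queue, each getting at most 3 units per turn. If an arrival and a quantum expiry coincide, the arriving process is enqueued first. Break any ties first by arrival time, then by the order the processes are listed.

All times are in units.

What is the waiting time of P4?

Gantt: | P1 0-3 | P2 3-6 | P3 6-7 | P4 7-10 | P1 10-11 | P2 11-23 |
Completion: P1=11  P2=23  P3=7  P4=10
Waiting(P4) = turnaround − burst = 10 − 3 = 7

7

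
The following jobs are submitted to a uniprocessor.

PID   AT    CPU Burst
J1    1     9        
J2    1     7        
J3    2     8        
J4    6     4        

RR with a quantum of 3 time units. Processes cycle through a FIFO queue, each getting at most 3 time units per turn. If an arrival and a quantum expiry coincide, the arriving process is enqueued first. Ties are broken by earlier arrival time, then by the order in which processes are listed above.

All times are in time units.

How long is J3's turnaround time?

27

Timeline: | idle 0-1 | J1 1-4 | J2 4-7 | J3 7-10 | J1 10-13 | J4 13-16 | J2 16-19 | J3 19-22 | J1 22-25 | J4 25-26 | J2 26-27 | J3 27-29 |
Completion: J1=25  J2=27  J3=29  J4=26
Turnaround (C−A): J1=24  J2=26  J3=27  J4=20
Turnaround(J3) = completion − arrival = 29 − 2 = 27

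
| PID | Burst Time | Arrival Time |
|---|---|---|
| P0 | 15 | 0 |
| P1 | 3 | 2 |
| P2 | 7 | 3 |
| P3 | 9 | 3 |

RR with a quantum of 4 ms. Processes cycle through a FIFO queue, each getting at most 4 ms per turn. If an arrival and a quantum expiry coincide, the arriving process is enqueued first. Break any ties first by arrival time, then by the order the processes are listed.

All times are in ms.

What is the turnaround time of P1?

Timeline: | P0 0-4 | P1 4-7 | P2 7-11 | P3 11-15 | P0 15-19 | P2 19-22 | P3 22-26 | P0 26-30 | P3 30-31 | P0 31-34 |
Completion: P0=34  P1=7  P2=22  P3=31
Turnaround(P1) = completion − arrival = 7 − 2 = 5

5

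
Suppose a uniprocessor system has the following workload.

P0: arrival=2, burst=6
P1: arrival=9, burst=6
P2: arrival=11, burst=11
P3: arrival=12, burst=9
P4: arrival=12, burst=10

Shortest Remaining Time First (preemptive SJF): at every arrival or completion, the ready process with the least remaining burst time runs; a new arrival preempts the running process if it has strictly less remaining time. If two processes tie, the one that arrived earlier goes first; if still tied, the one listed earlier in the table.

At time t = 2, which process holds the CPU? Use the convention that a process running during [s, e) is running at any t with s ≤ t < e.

Schedule: | idle 0-2 | P0 2-8 | idle 8-9 | P1 9-15 | P3 15-24 | P4 24-34 | P2 34-45 |
Completion: P0=8  P1=15  P2=45  P3=24  P4=34
Turnaround (C−A): P0=6  P1=6  P2=34  P3=12  P4=22

P0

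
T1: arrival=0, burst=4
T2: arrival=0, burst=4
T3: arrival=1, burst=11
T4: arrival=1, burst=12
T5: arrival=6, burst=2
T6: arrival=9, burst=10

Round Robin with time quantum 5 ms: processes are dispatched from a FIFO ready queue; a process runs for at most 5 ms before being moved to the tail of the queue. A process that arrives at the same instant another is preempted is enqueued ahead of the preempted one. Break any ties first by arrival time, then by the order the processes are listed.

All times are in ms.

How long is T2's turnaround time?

8

Gantt: | T1 0-4 | T2 4-8 | T3 8-13 | T4 13-18 | T5 18-20 | T6 20-25 | T3 25-30 | T4 30-35 | T6 35-40 | T3 40-41 | T4 41-43 |
Completion: T1=4  T2=8  T3=41  T4=43  T5=20  T6=40
Turnaround (C−A): T1=4  T2=8  T3=40  T4=42  T5=14  T6=31
Turnaround(T2) = completion − arrival = 8 − 0 = 8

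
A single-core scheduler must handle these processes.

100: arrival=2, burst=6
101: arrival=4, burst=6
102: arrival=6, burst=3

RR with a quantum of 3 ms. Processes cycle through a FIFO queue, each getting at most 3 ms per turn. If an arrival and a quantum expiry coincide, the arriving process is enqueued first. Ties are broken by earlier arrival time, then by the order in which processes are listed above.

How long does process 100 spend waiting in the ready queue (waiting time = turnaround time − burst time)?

3

Gantt: | idle 0-2 | 100 2-5 | 101 5-8 | 100 8-11 | 102 11-14 | 101 14-17 |
Completion: 100=11  101=17  102=14
Waiting(100) = turnaround − burst = 9 − 6 = 3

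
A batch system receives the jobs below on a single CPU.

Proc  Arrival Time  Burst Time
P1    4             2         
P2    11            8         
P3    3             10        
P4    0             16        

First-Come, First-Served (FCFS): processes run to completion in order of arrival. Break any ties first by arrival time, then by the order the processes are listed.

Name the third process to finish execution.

P1

Schedule: | P4 0-16 | P3 16-26 | P1 26-28 | P2 28-36 |
Completion: P1=28  P2=36  P3=26  P4=16
Finish order: P4 → P3 → P1 → P2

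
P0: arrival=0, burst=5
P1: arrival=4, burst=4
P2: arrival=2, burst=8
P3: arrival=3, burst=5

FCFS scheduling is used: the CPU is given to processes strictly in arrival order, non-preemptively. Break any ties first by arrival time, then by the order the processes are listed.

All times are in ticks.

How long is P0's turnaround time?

5

Gantt: | P0 0-5 | P2 5-13 | P3 13-18 | P1 18-22 |
Completion: P0=5  P1=22  P2=13  P3=18
Turnaround(P0) = completion − arrival = 5 − 0 = 5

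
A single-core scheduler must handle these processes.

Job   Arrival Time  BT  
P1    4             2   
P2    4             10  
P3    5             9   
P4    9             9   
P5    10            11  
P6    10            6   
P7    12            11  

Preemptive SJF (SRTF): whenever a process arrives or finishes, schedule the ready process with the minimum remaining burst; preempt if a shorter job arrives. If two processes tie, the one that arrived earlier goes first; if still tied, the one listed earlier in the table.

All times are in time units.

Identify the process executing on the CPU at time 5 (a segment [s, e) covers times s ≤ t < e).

Schedule: | idle 0-4 | P1 4-6 | P3 6-15 | P6 15-21 | P4 21-30 | P2 30-40 | P5 40-51 | P7 51-62 |
Completion: P1=6  P2=40  P3=15  P4=30  P5=51  P6=21  P7=62

P1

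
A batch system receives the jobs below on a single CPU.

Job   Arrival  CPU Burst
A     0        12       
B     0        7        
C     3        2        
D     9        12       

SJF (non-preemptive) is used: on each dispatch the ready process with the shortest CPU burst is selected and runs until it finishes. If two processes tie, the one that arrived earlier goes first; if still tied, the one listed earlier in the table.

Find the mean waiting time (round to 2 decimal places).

Gantt: | B 0-7 | C 7-9 | A 9-21 | D 21-33 |
Completion: A=21  B=7  C=9  D=33
Waiting times: A=9, B=0, C=4, D=12
Average waiting = (9+0+4+12) / 4 = 25/4 = 6.25

6.25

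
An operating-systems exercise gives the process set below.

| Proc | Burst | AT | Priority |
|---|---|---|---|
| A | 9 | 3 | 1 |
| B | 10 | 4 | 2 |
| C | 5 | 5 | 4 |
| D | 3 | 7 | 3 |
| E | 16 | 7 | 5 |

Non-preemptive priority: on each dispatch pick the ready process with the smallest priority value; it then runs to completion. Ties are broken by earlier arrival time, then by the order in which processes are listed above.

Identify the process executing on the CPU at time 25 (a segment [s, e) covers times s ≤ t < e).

C

Gantt: | idle 0-3 | A 3-12 | B 12-22 | D 22-25 | C 25-30 | E 30-46 |
Completion: A=12  B=22  C=30  D=25  E=46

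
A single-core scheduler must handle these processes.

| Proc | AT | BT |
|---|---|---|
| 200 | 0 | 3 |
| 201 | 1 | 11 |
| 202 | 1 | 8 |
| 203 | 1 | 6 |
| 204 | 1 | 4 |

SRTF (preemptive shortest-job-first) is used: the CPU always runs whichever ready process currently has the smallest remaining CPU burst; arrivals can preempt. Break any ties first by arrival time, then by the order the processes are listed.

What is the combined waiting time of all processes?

Timeline: | 200 0-3 | 204 3-7 | 203 7-13 | 202 13-21 | 201 21-32 |
Completion: 200=3  201=32  202=21  203=13  204=7
Waiting = turnaround − burst: 200=0, 201=20, 202=12, 203=6, 204=2
Total waiting = 0 + 20 + 12 + 6 + 2 = 40

40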